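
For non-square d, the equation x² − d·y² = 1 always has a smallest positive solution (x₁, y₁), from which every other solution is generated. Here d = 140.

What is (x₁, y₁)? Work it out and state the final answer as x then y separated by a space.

[11; 1,4,1,22] for √140; ℓ=4 ⇒ convergent index 3
k=0  a_k=11  p_k/q_k = 11/1
…
k=2  a_k=4  p_k/q_k = 59/5
k=3  a_k=1  p_k/q_k = 71/6
→ (71, 6).  Check: 71²=5041, 140·6²=5040, difference 1.

71 6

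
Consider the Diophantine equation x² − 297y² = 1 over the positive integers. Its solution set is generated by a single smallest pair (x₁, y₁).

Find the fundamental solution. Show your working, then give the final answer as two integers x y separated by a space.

48599 2820

√297 → a₀=17, period (4,3,1,1,2,1,1,3,4,34); ℓ=10 even so k=9
a_0=17:  p_0=17·1+0=17,  q_0=17·0+1=1
a_1=4:  p_1=4·17+1=69,  q_1=4·1+0=4
a_2=3:  p_2=3·69+17=224,  q_2=3·4+1=13
a_3=1:  p_3=1·224+69=293,  q_3=1·13+4=17
a_4=1:  p_4=1·293+224=517,  q_4=1·17+13=30
…
a_6=1:  p_6=1·1327+517=1844,  q_6=1·77+30=107
a_7=1:  p_7=1·1844+1327=3171,  q_7=1·107+77=184
a_8=3:  p_8=3·3171+1844=11357,  q_8=3·184+107=659
a_9=4:  p_9=4·11357+3171=48599,  q_9=4·659+184=2820
→ (48599, 2820).  Check: 48599²=2361862801, 297·2820²=2361862800, difference 1.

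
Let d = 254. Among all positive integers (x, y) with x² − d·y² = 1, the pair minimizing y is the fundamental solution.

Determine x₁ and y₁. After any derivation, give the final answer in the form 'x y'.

d=254: √d = [15; 1,14,1,30] (ℓ=4, even), read p_3/q_3
step 0: (15, 1)  from 15·(1,0) + (0,1)
step 1: (16, 1)  from 1·(15,1) + (1,0)
step 2: (239, 15)  from 14·(16,1) + (15,1)
step 3: (255, 16)  from 1·(239,15) + (16,1)
(x₁, y₁) = (255, 16);  255² − 254·16² = 1 ✓

255 16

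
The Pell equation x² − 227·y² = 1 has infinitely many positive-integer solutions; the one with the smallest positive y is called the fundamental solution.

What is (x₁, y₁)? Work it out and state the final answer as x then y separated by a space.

226 15

√227 → a₀=15, period (15,30); ℓ=2 even so k=1
i=0: a=15 ⇒ p=15, q=1
i=1: a=15 ⇒ p=226, q=15
fundamental: x₁=226, y₁=15  (since 51076 − 227·225 = 1)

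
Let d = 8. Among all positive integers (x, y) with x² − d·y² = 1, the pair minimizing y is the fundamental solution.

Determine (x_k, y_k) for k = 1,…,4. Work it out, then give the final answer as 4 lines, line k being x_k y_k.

3 1
17 6
99 35
577 204

√8 = [2; 1,4, …], period ℓ=2 (even) → k=1
a_0=2:  p_0=2·1+0=2,  q_0=2·0+1=1
a_1=1:  p_1=1·2+1=3,  q_1=1·1+0=1
fundamental: x₁=3, y₁=1  (since 9 − 8·1 = 1)
(3+1√8)^2 = 17 + 6√8
(3+1√8)^3 = 99 + 35√8
(3+1√8)^4 = 577 + 204√8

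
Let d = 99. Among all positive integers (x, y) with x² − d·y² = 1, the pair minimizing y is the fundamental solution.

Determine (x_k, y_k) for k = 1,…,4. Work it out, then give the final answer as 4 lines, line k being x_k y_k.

10 1
199 20
3970 399
79201 7960

√99 → a₀=9, period (1,18); ℓ=2 even so k=1
step 0: (9, 1)  from 9·(1,0) + (0,1)
step 1: (10, 1)  from 1·(9,1) + (1,0)
fundamental: x₁=10, y₁=1  (since 100 − 99·1 = 1)
(10+1√99)^2 = 199 + 20√99
(10+1√99)^3 = 3970 + 399√99
(10+1√99)^4 = 79201 + 7960√99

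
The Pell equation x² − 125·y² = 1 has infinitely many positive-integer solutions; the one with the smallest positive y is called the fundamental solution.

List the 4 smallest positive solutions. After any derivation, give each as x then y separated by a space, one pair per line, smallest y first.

930249 83204
1730726404001 154800875592
3220013013190122249 288006719437081612
5990827771012465337616001 535835925499096664087184

[11; 5,1,1,5,22] for √125; ℓ=5 ⇒ convergent index 9
a_0=11:  p_0=11·1+0=11,  q_0=11·0+1=1
…
a_4=5:  p_4=5·123+67=682,  q_4=5·11+6=61
…
a_6=5:  p_6=5·15127+682=76317,  q_6=5·1353+61=6826
a_7=1:  p_7=1·76317+15127=91444,  q_7=1·6826+1353=8179
a_8=1:  p_8=1·91444+76317=167761,  q_8=1·8179+6826=15005
a_9=5:  p_9=5·167761+91444=930249,  q_9=5·15005+8179=83204
fundamental: x₁=930249, y₁=83204  (since 865363202001 − 125·6922905616 = 1)
k=2:  x_2 = 930249·930249+125·83204·83204 = 1730726404001,  y_2 = 930249·83204+83204·930249 = 154800875592
k=3:  x_3 = 930249·1730726404001+125·83204·154800875592 = 3220013013190122249,  y_3 = 930249·154800875592+83204·1730726404001 = 288006719437081612
k=4:  x_4 = 930249·3220013013190122249+125·83204·288006719437081612 = 5990827771012465337616001,  y_4 = 930249·288006719437081612+83204·3220013013190122249 = 535835925499096664087184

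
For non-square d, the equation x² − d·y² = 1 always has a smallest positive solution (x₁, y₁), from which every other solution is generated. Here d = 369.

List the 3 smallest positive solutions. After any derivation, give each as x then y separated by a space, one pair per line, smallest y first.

d=369: √d = [19; 4,1,3,2,7,4,7,2,3,1,4,38] (ℓ=12, even), read p_11/q_11
k=0  a_k=19  p_k/q_k = 19/1
k=1  a_k=4  p_k/q_k = 77/4
k=2  a_k=1  p_k/q_k = 96/5
…
k=4  a_k=2  p_k/q_k = 826/43
k=5  a_k=7  p_k/q_k = 6147/320
k=6  a_k=4  p_k/q_k = 25414/1323
k=7  a_k=7  p_k/q_k = 184045/9581
…
k=10  a_k=1  p_k/q_k = 1758061/91521
k=11  a_k=4  p_k/q_k = 8396801/437120
fundamental: x₁=8396801, y₁=437120  (since 70506267033601 − 369·191073894400 = 1)
(x_2, y_2) = (8396801·8396801 + 369·437120·437120, 8396801·437120 + 437120·8396801) = (141012534067201, 7340819306240)
(x_3, y_3) = (8396801·141012534067201 + 369·437120·7340819306240, 8396801·7340819306240 + 437120·141012534067201) = (2368108374136006451201, 123278797782910239360)

8396801 437120
141012534067201 7340819306240
2368108374136006451201 123278797782910239360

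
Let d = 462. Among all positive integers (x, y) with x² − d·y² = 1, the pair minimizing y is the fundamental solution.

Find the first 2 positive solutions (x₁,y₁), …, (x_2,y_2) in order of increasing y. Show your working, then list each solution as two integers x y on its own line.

√462 = [21; 2,42, …], period ℓ=2 (even) → k=1
k=0  a_k=21  p_k/q_k = 21/1
k=1  a_k=2  p_k/q_k = 43/2
→ (43, 2).  Check: 43²=1849, 462·2²=1848, difference 1.
n=2: (43,2)∘(43,2) = (43·43+462·2·2, 43·2+2·43) = (3697,172)

43 2
3697 172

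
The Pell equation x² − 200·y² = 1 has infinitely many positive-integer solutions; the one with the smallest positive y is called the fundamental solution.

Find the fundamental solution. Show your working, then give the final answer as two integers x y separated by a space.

99 7

√200 = [14; 7,28, …], period ℓ=2 (even) → k=1
i=0: a=14 ⇒ p=14, q=1
i=1: a=7 ⇒ p=99, q=7
(x₁, y₁) = (99, 7);  99² − 200·7² = 1 ✓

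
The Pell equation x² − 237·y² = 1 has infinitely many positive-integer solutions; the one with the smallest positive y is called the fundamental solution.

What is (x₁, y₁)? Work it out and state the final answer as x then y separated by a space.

d=237: √d = [15; 2,1,1,7,10,7,1,1,2,30] (ℓ=10, even), read p_9/q_9
step 0: (15, 1)  from 15·(1,0) + (0,1)
…
step 2: (46, 3)  from 1·(31,2) + (15,1)
…
step 6: (42074, 2733)  from 7·(5927,385) + (585,38)
step 7: (48001, 3118)  from 1·(42074,2733) + (5927,385)
step 8: (90075, 5851)  from 1·(48001,3118) + (42074,2733)
step 9: (228151, 14820)  from 2·(90075,5851) + (48001,3118)
fundamental: x₁=228151, y₁=14820  (since 52052878801 − 237·219632400 = 1)

228151 14820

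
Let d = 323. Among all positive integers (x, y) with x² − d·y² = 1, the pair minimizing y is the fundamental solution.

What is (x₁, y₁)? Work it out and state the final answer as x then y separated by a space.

18 1

√323 → a₀=17, period (1,34); ℓ=2 even so k=1
a_0=17:  p_0=17·1+0=17,  q_0=17·0+1=1
a_1=1:  p_1=1·17+1=18,  q_1=1·1+0=1
fundamental: x₁=18, y₁=1  (since 324 − 323·1 = 1)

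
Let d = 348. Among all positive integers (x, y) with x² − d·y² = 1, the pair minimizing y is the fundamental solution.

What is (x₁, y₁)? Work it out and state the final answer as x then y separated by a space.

√348 → a₀=18, period (1,1,1,8,1,1,1,36); ℓ=8 even so k=7
k=0  a_k=18  p_k/q_k = 18/1
…
k=2  a_k=1  p_k/q_k = 37/2
k=3  a_k=1  p_k/q_k = 56/3
k=4  a_k=8  p_k/q_k = 485/26
k=5  a_k=1  p_k/q_k = 541/29
k=6  a_k=1  p_k/q_k = 1026/55
k=7  a_k=1  p_k/q_k = 1567/84
fundamental: x₁=1567, y₁=84  (since 2455489 − 348·7056 = 1)

1567 84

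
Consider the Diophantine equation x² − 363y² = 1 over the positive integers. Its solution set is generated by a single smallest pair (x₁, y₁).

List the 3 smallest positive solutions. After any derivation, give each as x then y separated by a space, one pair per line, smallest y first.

362 19
262087 13756
189750626 9959325

[19; 19,38] for √363; ℓ=2 ⇒ convergent index 1
i=0: a=19 ⇒ p=19, q=1
i=1: a=19 ⇒ p=362, q=19
fundamental: x₁=362, y₁=19  (since 131044 − 363·361 = 1)
(x_2, y_2) = (362·362 + 363·19·19, 362·19 + 19·362) = (262087, 13756)
(x_3, y_3) = (362·262087 + 363·19·13756, 362·13756 + 19·262087) = (189750626, 9959325)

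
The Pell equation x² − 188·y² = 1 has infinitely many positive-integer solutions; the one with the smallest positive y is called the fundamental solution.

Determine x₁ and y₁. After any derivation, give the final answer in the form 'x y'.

d=188: √d = [13; 1,2,2,6,2,2,1,26] (ℓ=8, even), read p_7/q_7
i=0: a=13 ⇒ p=13, q=1
…
i=2: a=2 ⇒ p=41, q=3
…
i=4: a=6 ⇒ p=617, q=45
i=5: a=2 ⇒ p=1330, q=97
i=6: a=2 ⇒ p=3277, q=239
i=7: a=1 ⇒ p=4607, q=336
fundamental: x₁=4607, y₁=336  (since 21224449 − 188·112896 = 1)

4607 336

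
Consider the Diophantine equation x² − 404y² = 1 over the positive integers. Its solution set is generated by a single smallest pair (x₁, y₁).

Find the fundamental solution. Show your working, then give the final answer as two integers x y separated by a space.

201 10

√404 → a₀=20, period (10,40); ℓ=2 even so k=1
k=0  a_k=20  p_k/q_k = 20/1
k=1  a_k=10  p_k/q_k = 201/10
→ (201, 10).  Check: 201²=40401, 404·10²=40400, difference 1.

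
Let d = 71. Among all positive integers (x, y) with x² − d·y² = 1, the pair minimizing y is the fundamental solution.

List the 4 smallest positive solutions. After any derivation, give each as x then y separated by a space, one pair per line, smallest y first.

3480 413
24220799 2874480
168576757560 20006380387
1173294208396801 139244404619040

d=71: √d = [8; 2,2,1,7,1,2,2,16] (ℓ=8, even), read p_7/q_7
step 0: (8, 1)  from 8·(1,0) + (0,1)
step 1: (17, 2)  from 2·(8,1) + (1,0)
step 2: (42, 5)  from 2·(17,2) + (8,1)
step 3: (59, 7)  from 1·(42,5) + (17,2)
step 4: (455, 54)  from 7·(59,7) + (42,5)
…
step 6: (1483, 176)  from 2·(514,61) + (455,54)
step 7: (3480, 413)  from 2·(1483,176) + (514,61)
fundamental: x₁=3480, y₁=413  (since 12110400 − 71·170569 = 1)
n=2: (3480,413)∘(3480,413) = (3480·3480+71·413·413, 3480·413+413·3480) = (24220799,2874480)
n=3: (24220799,2874480)∘(3480,413) = (3480·24220799+71·413·2874480, 3480·2874480+413·24220799) = (168576757560,20006380387)
n=4: (168576757560,20006380387)∘(3480,413) = (3480·168576757560+71·413·20006380387, 3480·20006380387+413·168576757560) = (1173294208396801,139244404619040)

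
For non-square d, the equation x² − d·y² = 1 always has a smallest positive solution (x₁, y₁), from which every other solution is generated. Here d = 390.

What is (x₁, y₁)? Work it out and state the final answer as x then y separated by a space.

79 4

[19; 1,2,1,38] for √390; ℓ=4 ⇒ convergent index 3
i=0: a=19 ⇒ p=19, q=1
…
i=2: a=2 ⇒ p=59, q=3
i=3: a=1 ⇒ p=79, q=4
→ (79, 4).  Check: 79²=6241, 390·4²=6240, difference 1.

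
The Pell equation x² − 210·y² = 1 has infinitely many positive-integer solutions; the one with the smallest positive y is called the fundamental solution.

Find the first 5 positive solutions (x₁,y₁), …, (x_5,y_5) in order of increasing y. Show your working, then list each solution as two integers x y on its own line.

√210 → a₀=14, period (2,28); ℓ=2 even so k=1
step 0: (14, 1)  from 14·(1,0) + (0,1)
step 1: (29, 2)  from 2·(14,1) + (1,0)
(x₁, y₁) = (29, 2);  29² − 210·2² = 1 ✓
k=2:  x_2 = 29·29+210·2·2 = 1681,  y_2 = 29·2+2·29 = 116
k=3:  x_3 = 29·1681+210·2·116 = 97469,  y_3 = 29·116+2·1681 = 6726
k=4:  x_4 = 29·97469+210·2·6726 = 5651521,  y_4 = 29·6726+2·97469 = 389992
k=5:  x_5 = 29·5651521+210·2·389992 = 327690749,  y_5 = 29·389992+2·5651521 = 22612810

29 2
1681 116
97469 6726
5651521 389992
327690749 22612810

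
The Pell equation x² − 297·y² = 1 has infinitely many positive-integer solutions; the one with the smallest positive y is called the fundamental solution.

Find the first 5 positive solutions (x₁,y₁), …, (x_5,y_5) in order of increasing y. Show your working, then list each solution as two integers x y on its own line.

d=297: √d = [17; 4,3,1,1,2,1,1,3,4,34] (ℓ=10, even), read p_9/q_9
i=0: a=17 ⇒ p=17, q=1
…
i=6: a=1 ⇒ p=1844, q=107
…
i=8: a=3 ⇒ p=11357, q=659
i=9: a=4 ⇒ p=48599, q=2820
fundamental: x₁=48599, y₁=2820  (since 2361862801 − 297·7952400 = 1)
k=2:  x_2 = 48599·48599+297·2820·2820 = 4723725601,  y_2 = 48599·2820+2820·48599 = 274098360
k=3:  x_3 = 48599·4723725601+297·2820·274098360 = 459136680917399,  y_3 = 48599·274098360+2820·4723725601 = 26641812392460
k=4:  x_4 = 48599·459136680917399+297·2820·26641812392460 = 44627167107085622401,  y_4 = 48599·26641812392460+2820·459136680917399 = 2589530880648228720
k=5:  x_5 = 48599·44627167107085622401+297·2820·2589530880648228720 = 4337671388015371645214999,  y_5 = 48599·2589530880648228720+2820·44627167107085622401 = 251697222510604722734100

48599 2820
4723725601 274098360
459136680917399 26641812392460
44627167107085622401 2589530880648228720
4337671388015371645214999 251697222510604722734100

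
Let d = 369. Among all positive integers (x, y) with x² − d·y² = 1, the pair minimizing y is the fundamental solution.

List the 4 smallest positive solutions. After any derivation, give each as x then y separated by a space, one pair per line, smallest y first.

8396801 437120
141012534067201 7340819306240
2368108374136006451201 123278797782910239360
39769069528107045198367948801 2070295065004669620717268480

√369 → a₀=19, period (4,1,3,2,7,4,7,2,3,1,4,38); ℓ=12 even so k=11
k=0  a_k=19  p_k/q_k = 19/1
…
k=4  a_k=2  p_k/q_k = 826/43
k=5  a_k=7  p_k/q_k = 6147/320
k=6  a_k=4  p_k/q_k = 25414/1323
k=7  a_k=7  p_k/q_k = 184045/9581
k=8  a_k=2  p_k/q_k = 393504/20485
k=9  a_k=3  p_k/q_k = 1364557/71036
k=10  a_k=1  p_k/q_k = 1758061/91521
k=11  a_k=4  p_k/q_k = 8396801/437120
fundamental: x₁=8396801, y₁=437120  (since 70506267033601 − 369·191073894400 = 1)
k=2:  x_2 = 8396801·8396801+369·437120·437120 = 141012534067201,  y_2 = 8396801·437120+437120·8396801 = 7340819306240
k=3:  x_3 = 8396801·141012534067201+369·437120·7340819306240 = 2368108374136006451201,  y_3 = 8396801·7340819306240+437120·141012534067201 = 123278797782910239360
k=4:  x_4 = 8396801·2368108374136006451201+369·437120·123278797782910239360 = 39769069528107045198367948801,  y_4 = 8396801·123278797782910239360+437120·2368108374136006451201 = 2070295065004669620717268480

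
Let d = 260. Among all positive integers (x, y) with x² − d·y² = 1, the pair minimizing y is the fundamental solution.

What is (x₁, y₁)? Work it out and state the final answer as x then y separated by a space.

129 8

[16; 8,32] for √260; ℓ=2 ⇒ convergent index 1
k=0  a_k=16  p_k/q_k = 16/1
k=1  a_k=8  p_k/q_k = 129/8
fundamental: x₁=129, y₁=8  (since 16641 − 260·64 = 1)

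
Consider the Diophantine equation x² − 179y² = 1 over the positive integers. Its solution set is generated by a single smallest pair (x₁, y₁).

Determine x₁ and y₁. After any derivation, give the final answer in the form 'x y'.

[13; 2,1,1,1,3,…,1,2,26] for √179; ℓ=14 ⇒ convergent index 13
a_0=13:  p_0=13·1+0=13,  q_0=13·0+1=1
a_1=2:  p_1=2·13+1=27,  q_1=2·1+0=2
a_2=1:  p_2=1·27+13=40,  q_2=1·2+1=3
a_3=1:  p_3=1·40+27=67,  q_3=1·3+2=5
a_4=1:  p_4=1·67+40=107,  q_4=1·5+3=8
a_5=3:  p_5=3·107+67=388,  q_5=3·8+5=29
…
a_7=13:  p_7=13·2047+388=26999,  q_7=13·153+29=2018
a_8=5:  p_8=5·26999+2047=137042,  q_8=5·2018+153=10243
a_9=3:  p_9=3·137042+26999=438125,  q_9=3·10243+2018=32747
…
a_11=1:  p_11=1·575167+438125=1013292,  q_11=1·42990+32747=75737
a_12=1:  p_12=1·1013292+575167=1588459,  q_12=1·75737+42990=118727
a_13=2:  p_13=2·1588459+1013292=4190210,  q_13=2·118727+75737=313191
fundamental: x₁=4190210, y₁=313191  (since 17557859844100 − 179·98088602481 = 1)

4190210 313191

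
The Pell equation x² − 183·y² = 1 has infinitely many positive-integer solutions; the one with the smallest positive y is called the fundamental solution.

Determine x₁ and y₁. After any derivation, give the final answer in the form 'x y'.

√183 = [13; 1,1,8,1,1,26, …], period ℓ=6 (even) → k=5
a_0=13:  p_0=13·1+0=13,  q_0=13·0+1=1
…
a_4=1:  p_4=1·230+27=257,  q_4=1·17+2=19
a_5=1:  p_5=1·257+230=487,  q_5=1·19+17=36
fundamental: x₁=487, y₁=36  (since 237169 − 183·1296 = 1)

487 36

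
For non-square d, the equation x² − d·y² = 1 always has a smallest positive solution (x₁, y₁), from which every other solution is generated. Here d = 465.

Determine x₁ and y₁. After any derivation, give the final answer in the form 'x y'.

√465 → a₀=21, period (1,1,3,2,2,2,3,1,1,42); ℓ=10 even so k=9
k=0  a_k=21  p_k/q_k = 21/1
k=1  a_k=1  p_k/q_k = 22/1
…
k=4  a_k=2  p_k/q_k = 345/16
k=5  a_k=2  p_k/q_k = 841/39
k=6  a_k=2  p_k/q_k = 2027/94
k=7  a_k=3  p_k/q_k = 6922/321
k=8  a_k=1  p_k/q_k = 8949/415
k=9  a_k=1  p_k/q_k = 15871/736
→ (15871, 736).  Check: 15871²=251888641, 465·736²=251888640, difference 1.

15871 736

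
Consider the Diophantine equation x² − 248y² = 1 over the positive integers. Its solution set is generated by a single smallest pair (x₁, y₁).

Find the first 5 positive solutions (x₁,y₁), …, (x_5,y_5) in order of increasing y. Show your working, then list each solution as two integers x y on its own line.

63 4
7937 504
999999 63500
125991937 8000496
15873984063 1007998996

√248 → a₀=15, period (1,2,1,30); ℓ=4 even so k=3
a_0=15:  p_0=15·1+0=15,  q_0=15·0+1=1
a_1=1:  p_1=1·15+1=16,  q_1=1·1+0=1
a_2=2:  p_2=2·16+15=47,  q_2=2·1+1=3
a_3=1:  p_3=1·47+16=63,  q_3=1·3+1=4
fundamental: x₁=63, y₁=4  (since 3969 − 248·16 = 1)
n=2: (63,4)∘(63,4) = (63·63+248·4·4, 63·4+4·63) = (7937,504)
n=3: (7937,504)∘(63,4) = (63·7937+248·4·504, 63·504+4·7937) = (999999,63500)
n=4: (999999,63500)∘(63,4) = (63·999999+248·4·63500, 63·63500+4·999999) = (125991937,8000496)
n=5: (125991937,8000496)∘(63,4) = (63·125991937+248·4·8000496, 63·8000496+4·125991937) = (15873984063,1007998996)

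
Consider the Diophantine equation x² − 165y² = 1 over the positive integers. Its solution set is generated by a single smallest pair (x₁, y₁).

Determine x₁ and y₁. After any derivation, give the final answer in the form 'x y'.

1079 84

d=165: √d = [12; 1,5,2,5,1,24] (ℓ=6, even), read p_5/q_5
i=0: a=12 ⇒ p=12, q=1
…
i=3: a=2 ⇒ p=167, q=13
i=4: a=5 ⇒ p=912, q=71
i=5: a=1 ⇒ p=1079, q=84
(x₁, y₁) = (1079, 84);  1079² − 165·84² = 1 ✓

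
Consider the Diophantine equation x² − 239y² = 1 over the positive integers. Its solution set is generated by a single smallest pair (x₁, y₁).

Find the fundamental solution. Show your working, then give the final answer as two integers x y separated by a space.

d=239: √d = [15; 2,5,1,2,4,15,4,2,1,5,2,30] (ℓ=12, even), read p_11/q_11
k=0  a_k=15  p_k/q_k = 15/1
k=1  a_k=2  p_k/q_k = 31/2
k=2  a_k=5  p_k/q_k = 170/11
…
k=4  a_k=2  p_k/q_k = 572/37
…
k=7  a_k=4  p_k/q_k = 154117/9969
…
k=9  a_k=1  p_k/q_k = 500258/32359
k=10  a_k=5  p_k/q_k = 2847431/184185
k=11  a_k=2  p_k/q_k = 6195120/400729
fundamental: x₁=6195120, y₁=400729  (since 38379511814400 − 239·160583731441 = 1)

6195120 400729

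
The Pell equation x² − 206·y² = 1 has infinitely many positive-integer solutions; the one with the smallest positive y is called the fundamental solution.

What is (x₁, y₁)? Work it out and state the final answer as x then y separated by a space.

59535 4148

d=206: √d = [14; 2,1,5,14,5,1,2,28] (ℓ=8, even), read p_7/q_7
k=0  a_k=14  p_k/q_k = 14/1
…
k=5  a_k=5  p_k/q_k = 17539/1222
k=6  a_k=1  p_k/q_k = 20998/1463
k=7  a_k=2  p_k/q_k = 59535/4148
(x₁, y₁) = (59535, 4148);  59535² − 206·4148² = 1 ✓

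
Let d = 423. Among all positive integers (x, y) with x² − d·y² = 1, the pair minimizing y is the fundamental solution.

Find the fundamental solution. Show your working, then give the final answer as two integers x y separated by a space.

[20; 1,1,3,4,3,1,1,40] for √423; ℓ=8 ⇒ convergent index 7
i=0: a=20 ⇒ p=20, q=1
…
i=2: a=1 ⇒ p=41, q=2
…
i=5: a=3 ⇒ p=1995, q=97
i=6: a=1 ⇒ p=2612, q=127
i=7: a=1 ⇒ p=4607, q=224
fundamental: x₁=4607, y₁=224  (since 21224449 − 423·50176 = 1)

4607 224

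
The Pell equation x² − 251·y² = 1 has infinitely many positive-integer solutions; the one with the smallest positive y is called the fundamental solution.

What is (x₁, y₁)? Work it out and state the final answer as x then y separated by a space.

d=251: √d = [15; 1,5,2,1,2,…,5,1,30] (ℓ=14, even), read p_13/q_13
step 0: (15, 1)  from 15·(1,0) + (0,1)
step 1: (16, 1)  from 1·(15,1) + (1,0)
…
step 3: (206, 13)  from 2·(95,6) + (16,1)
step 4: (301, 19)  from 1·(206,13) + (95,6)
…
step 9: (151649, 9572)  from 2·(61043,3853) + (29563,1866)
step 10: (212692, 13425)  from 1·(151649,9572) + (61043,3853)
…
step 12: (3097857, 195535)  from 5·(577033,36422) + (212692,13425)
step 13: (3674890, 231957)  from 1·(3097857,195535) + (577033,36422)
fundamental: x₁=3674890, y₁=231957  (since 13504816512100 − 251·53804049849 = 1)

3674890 231957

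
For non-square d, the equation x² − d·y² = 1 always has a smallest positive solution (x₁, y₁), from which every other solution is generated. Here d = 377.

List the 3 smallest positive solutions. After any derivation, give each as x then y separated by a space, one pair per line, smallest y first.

d=377: √d = [19; 2,2,2,38] (ℓ=4, even), read p_3/q_3
a_0=19:  p_0=19·1+0=19,  q_0=19·0+1=1
a_1=2:  p_1=2·19+1=39,  q_1=2·1+0=2
a_2=2:  p_2=2·39+19=97,  q_2=2·2+1=5
a_3=2:  p_3=2·97+39=233,  q_3=2·5+2=12
fundamental: x₁=233, y₁=12  (since 54289 − 377·144 = 1)
n=2: (233,12)∘(233,12) = (233·233+377·12·12, 233·12+12·233) = (108577,5592)
n=3: (108577,5592)∘(233,12) = (233·108577+377·12·5592, 233·5592+12·108577) = (50596649,2605860)

233 12
108577 5592
50596649 2605860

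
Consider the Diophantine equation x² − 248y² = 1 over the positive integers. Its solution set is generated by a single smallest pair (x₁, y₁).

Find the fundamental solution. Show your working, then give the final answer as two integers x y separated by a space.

[15; 1,2,1,30] for √248; ℓ=4 ⇒ convergent index 3
step 0: (15, 1)  from 15·(1,0) + (0,1)
…
step 2: (47, 3)  from 2·(16,1) + (15,1)
step 3: (63, 4)  from 1·(47,3) + (16,1)
→ (63, 4).  Check: 63²=3969, 248·4²=3968, difference 1.

63 4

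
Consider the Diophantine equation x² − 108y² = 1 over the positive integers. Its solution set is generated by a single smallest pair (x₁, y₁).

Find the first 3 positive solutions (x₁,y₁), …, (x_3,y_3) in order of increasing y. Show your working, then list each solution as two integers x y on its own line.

1351 130
3650401 351260
9863382151 949104390

√108 → a₀=10, period (2,1,1,4,1,1,2,20); ℓ=8 even so k=7
k=0  a_k=10  p_k/q_k = 10/1
…
k=6  a_k=1  p_k/q_k = 530/51
k=7  a_k=2  p_k/q_k = 1351/130
→ (1351, 130).  Check: 1351²=1825201, 108·130²=1825200, difference 1.
(1351+130√108)^2 = 3650401 + 351260√108
(1351+130√108)^3 = 9863382151 + 949104390√108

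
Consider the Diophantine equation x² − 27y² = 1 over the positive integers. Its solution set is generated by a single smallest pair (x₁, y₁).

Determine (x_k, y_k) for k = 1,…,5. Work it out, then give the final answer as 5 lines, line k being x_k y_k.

26 5
1351 260
70226 13515
3650401 702520
189750626 36517525

[5; 5,10] for √27; ℓ=2 ⇒ convergent index 1
k=0  a_k=5  p_k/q_k = 5/1
k=1  a_k=5  p_k/q_k = 26/5
→ (26, 5).  Check: 26²=676, 27·5²=675, difference 1.
(26+5√27)^2 = 1351 + 260√27
(26+5√27)^3 = 70226 + 13515√27
(26+5√27)^4 = 3650401 + 702520√27
(26+5√27)^5 = 189750626 + 36517525√27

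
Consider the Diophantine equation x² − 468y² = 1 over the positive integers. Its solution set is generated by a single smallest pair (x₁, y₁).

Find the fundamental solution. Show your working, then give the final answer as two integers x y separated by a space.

[21; 1,1,1,2,1,1,1,42] for √468; ℓ=8 ⇒ convergent index 7
step 0: (21, 1)  from 21·(1,0) + (0,1)
step 1: (22, 1)  from 1·(21,1) + (1,0)
…
step 3: (65, 3)  from 1·(43,2) + (22,1)
step 4: (173, 8)  from 2·(65,3) + (43,2)
…
step 6: (411, 19)  from 1·(238,11) + (173,8)
step 7: (649, 30)  from 1·(411,19) + (238,11)
→ (649, 30).  Check: 649²=421201, 468·30²=421200, difference 1.

649 30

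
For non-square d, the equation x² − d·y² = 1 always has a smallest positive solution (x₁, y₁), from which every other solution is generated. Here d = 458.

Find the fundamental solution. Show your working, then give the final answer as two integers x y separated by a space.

22899 1070

[21; 2,2,42] for √458; ℓ=3 ⇒ convergent index 5
a_0=21:  p_0=21·1+0=21,  q_0=21·0+1=1
a_1=2:  p_1=2·21+1=43,  q_1=2·1+0=2
…
a_4=2:  p_4=2·4537+107=9181,  q_4=2·212+5=429
a_5=2:  p_5=2·9181+4537=22899,  q_5=2·429+212=1070
(x₁, y₁) = (22899, 1070);  22899² − 458·1070² = 1 ✓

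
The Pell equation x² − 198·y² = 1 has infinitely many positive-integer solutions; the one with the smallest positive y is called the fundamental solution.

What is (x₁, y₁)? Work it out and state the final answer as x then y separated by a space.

√198 = [14; 14,28, …], period ℓ=2 (even) → k=1
i=0: a=14 ⇒ p=14, q=1
i=1: a=14 ⇒ p=197, q=14
fundamental: x₁=197, y₁=14  (since 38809 − 198·196 = 1)

197 14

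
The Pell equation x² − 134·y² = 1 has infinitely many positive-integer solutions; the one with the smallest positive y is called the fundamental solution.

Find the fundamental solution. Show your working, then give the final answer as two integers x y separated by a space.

145925 12606

[11; 1,1,2,1,3,…,1,1,22] for √134; ℓ=14 ⇒ convergent index 13
i=0: a=11 ⇒ p=11, q=1
i=1: a=1 ⇒ p=12, q=1
…
i=3: a=2 ⇒ p=58, q=5
…
i=8: a=1 ⇒ p=4503, q=389
…
i=11: a=2 ⇒ p=61896, q=5347
i=12: a=1 ⇒ p=84029, q=7259
i=13: a=1 ⇒ p=145925, q=12606
fundamental: x₁=145925, y₁=12606  (since 21294105625 − 134·158911236 = 1)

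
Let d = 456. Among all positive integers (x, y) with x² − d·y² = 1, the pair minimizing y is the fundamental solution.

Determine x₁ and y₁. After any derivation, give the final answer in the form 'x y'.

[21; 2,1,4,1,2,42] for √456; ℓ=6 ⇒ convergent index 5
k=0  a_k=21  p_k/q_k = 21/1
…
k=2  a_k=1  p_k/q_k = 64/3
…
k=4  a_k=1  p_k/q_k = 363/17
k=5  a_k=2  p_k/q_k = 1025/48
fundamental: x₁=1025, y₁=48  (since 1050625 − 456·2304 = 1)

1025 48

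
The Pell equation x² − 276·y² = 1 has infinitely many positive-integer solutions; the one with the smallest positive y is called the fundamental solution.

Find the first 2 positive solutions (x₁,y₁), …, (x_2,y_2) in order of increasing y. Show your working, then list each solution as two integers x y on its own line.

7775 468
120901249 7277400

d=276: √d = [16; 1,1,1,1,2,2,2,1,1,1,1,32] (ℓ=12, even), read p_11/q_11
i=0: a=16 ⇒ p=16, q=1
i=1: a=1 ⇒ p=17, q=1
…
i=3: a=1 ⇒ p=50, q=3
…
i=6: a=2 ⇒ p=515, q=31
…
i=9: a=1 ⇒ p=3007, q=181
i=10: a=1 ⇒ p=4768, q=287
i=11: a=1 ⇒ p=7775, q=468
(x₁, y₁) = (7775, 468);  7775² − 276·468² = 1 ✓
(7775+468√276)^2 = 120901249 + 7277400√276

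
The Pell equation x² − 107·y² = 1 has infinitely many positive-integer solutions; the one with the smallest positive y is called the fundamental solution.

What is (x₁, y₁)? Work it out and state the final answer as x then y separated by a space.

962 93

d=107: √d = [10; 2,1,9,1,2,20] (ℓ=6, even), read p_5/q_5
k=0  a_k=10  p_k/q_k = 10/1
k=1  a_k=2  p_k/q_k = 21/2
k=2  a_k=1  p_k/q_k = 31/3
k=3  a_k=9  p_k/q_k = 300/29
k=4  a_k=1  p_k/q_k = 331/32
k=5  a_k=2  p_k/q_k = 962/93
→ (962, 93).  Check: 962²=925444, 107·93²=925443, difference 1.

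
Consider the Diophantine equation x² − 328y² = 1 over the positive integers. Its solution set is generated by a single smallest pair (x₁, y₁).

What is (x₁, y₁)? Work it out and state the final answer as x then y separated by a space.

√328 → a₀=18, period (9,36); ℓ=2 even so k=1
a_0=18:  p_0=18·1+0=18,  q_0=18·0+1=1
a_1=9:  p_1=9·18+1=163,  q_1=9·1+0=9
→ (163, 9).  Check: 163²=26569, 328·9²=26568, difference 1.

163 9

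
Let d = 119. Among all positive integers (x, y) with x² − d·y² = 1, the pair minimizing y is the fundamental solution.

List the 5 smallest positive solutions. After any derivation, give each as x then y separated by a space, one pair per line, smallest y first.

120 11
28799 2640
6911640 633589
1658764801 152058720
398096640600 36493459211

[10; 1,9,1,20] for √119; ℓ=4 ⇒ convergent index 3
k=0  a_k=10  p_k/q_k = 10/1
k=1  a_k=1  p_k/q_k = 11/1
k=2  a_k=9  p_k/q_k = 109/10
k=3  a_k=1  p_k/q_k = 120/11
→ (120, 11).  Check: 120²=14400, 119·11²=14399, difference 1.
n=2: (120,11)∘(120,11) = (120·120+119·11·11, 120·11+11·120) = (28799,2640)
n=3: (28799,2640)∘(120,11) = (120·28799+119·11·2640, 120·2640+11·28799) = (6911640,633589)
n=4: (6911640,633589)∘(120,11) = (120·6911640+119·11·633589, 120·633589+11·6911640) = (1658764801,152058720)
n=5: (1658764801,152058720)∘(120,11) = (120·1658764801+119·11·152058720, 120·152058720+11·1658764801) = (398096640600,36493459211)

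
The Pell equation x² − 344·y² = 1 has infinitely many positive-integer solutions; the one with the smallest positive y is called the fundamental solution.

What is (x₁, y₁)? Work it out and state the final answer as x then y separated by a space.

10405 561

√344 = [18; 1,1,4,1,3,1,4,1,1,36, …], period ℓ=10 (even) → k=9
step 0: (18, 1)  from 18·(1,0) + (0,1)
step 1: (19, 1)  from 1·(18,1) + (1,0)
…
step 3: (167, 9)  from 4·(37,2) + (19,1)
…
step 6: (983, 53)  from 1·(779,42) + (204,11)
…
step 8: (5694, 307)  from 1·(4711,254) + (983,53)
step 9: (10405, 561)  from 1·(5694,307) + (4711,254)
→ (10405, 561).  Check: 10405²=108264025, 344·561²=108264024, difference 1.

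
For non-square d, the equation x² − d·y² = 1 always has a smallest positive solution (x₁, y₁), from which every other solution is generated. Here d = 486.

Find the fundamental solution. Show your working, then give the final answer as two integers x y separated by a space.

485 22

√486 = [22; 22,44, …], period ℓ=2 (even) → k=1
a_0=22:  p_0=22·1+0=22,  q_0=22·0+1=1
a_1=22:  p_1=22·22+1=485,  q_1=22·1+0=22
(x₁, y₁) = (485, 22);  485² − 486·22² = 1 ✓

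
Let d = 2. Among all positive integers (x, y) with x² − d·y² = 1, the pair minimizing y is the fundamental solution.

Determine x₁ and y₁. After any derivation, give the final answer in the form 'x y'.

√2 = [1; 2, …], period ℓ=1 (odd) → k=1
i=0: a=1 ⇒ p=1, q=1
i=1: a=2 ⇒ p=3, q=2
→ (3, 2).  Check: 3²=9, 2·2²=8, difference 1.

3 2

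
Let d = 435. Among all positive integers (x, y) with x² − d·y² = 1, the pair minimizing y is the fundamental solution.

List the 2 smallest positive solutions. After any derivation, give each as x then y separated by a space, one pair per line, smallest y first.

[20; 1,5,1,40] for √435; ℓ=4 ⇒ convergent index 3
step 0: (20, 1)  from 20·(1,0) + (0,1)
step 1: (21, 1)  from 1·(20,1) + (1,0)
step 2: (125, 6)  from 5·(21,1) + (20,1)
step 3: (146, 7)  from 1·(125,6) + (21,1)
→ (146, 7).  Check: 146²=21316, 435·7²=21315, difference 1.
n=2: (146,7)∘(146,7) = (146·146+435·7·7, 146·7+7·146) = (42631,2044)

146 7
42631 2044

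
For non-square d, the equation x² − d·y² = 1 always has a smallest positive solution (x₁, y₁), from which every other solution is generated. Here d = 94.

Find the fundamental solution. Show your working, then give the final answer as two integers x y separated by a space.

2143295 221064

d=94: √d = [9; 1,2,3,1,1,…,2,1,18] (ℓ=16, even), read p_15/q_15
i=0: a=9 ⇒ p=9, q=1
i=1: a=1 ⇒ p=10, q=1
i=2: a=2 ⇒ p=29, q=3
i=3: a=3 ⇒ p=97, q=10
i=4: a=1 ⇒ p=126, q=13
i=5: a=1 ⇒ p=223, q=23
…
i=7: a=1 ⇒ p=1464, q=151
i=8: a=8 ⇒ p=12953, q=1336
i=9: a=1 ⇒ p=14417, q=1487
i=10: a=5 ⇒ p=85038, q=8771
i=11: a=1 ⇒ p=99455, q=10258
i=12: a=1 ⇒ p=184493, q=19029
…
i=14: a=2 ⇒ p=1490361, q=153719
i=15: a=1 ⇒ p=2143295, q=221064
(x₁, y₁) = (2143295, 221064);  2143295² − 94·221064² = 1 ✓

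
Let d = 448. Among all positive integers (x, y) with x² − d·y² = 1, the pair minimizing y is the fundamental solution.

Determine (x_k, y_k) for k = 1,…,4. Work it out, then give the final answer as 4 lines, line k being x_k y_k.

127 6
32257 1524
8193151 387090
2081028097 98319336

d=448: √d = [21; 6,42] (ℓ=2, even), read p_1/q_1
step 0: (21, 1)  from 21·(1,0) + (0,1)
step 1: (127, 6)  from 6·(21,1) + (1,0)
(x₁, y₁) = (127, 6);  127² − 448·6² = 1 ✓
n=2: (127,6)∘(127,6) = (127·127+448·6·6, 127·6+6·127) = (32257,1524)
n=3: (32257,1524)∘(127,6) = (127·32257+448·6·1524, 127·1524+6·32257) = (8193151,387090)
n=4: (8193151,387090)∘(127,6) = (127·8193151+448·6·387090, 127·387090+6·8193151) = (2081028097,98319336)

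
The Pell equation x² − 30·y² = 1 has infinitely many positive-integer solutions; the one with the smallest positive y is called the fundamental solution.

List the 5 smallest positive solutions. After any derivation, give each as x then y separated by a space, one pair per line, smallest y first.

[5; 2,10] for √30; ℓ=2 ⇒ convergent index 1
step 0: (5, 1)  from 5·(1,0) + (0,1)
step 1: (11, 2)  from 2·(5,1) + (1,0)
→ (11, 2).  Check: 11²=121, 30·2²=120, difference 1.
(11+2√30)^2 = 241 + 44√30
(11+2√30)^3 = 5291 + 966√30
(11+2√30)^4 = 116161 + 21208√30
(11+2√30)^5 = 2550251 + 465610√30

11 2
241 44
5291 966
116161 21208
2550251 465610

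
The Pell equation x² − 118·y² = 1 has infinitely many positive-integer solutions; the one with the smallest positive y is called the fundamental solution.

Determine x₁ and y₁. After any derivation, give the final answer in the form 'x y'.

[10; 1,6,3,2,10,2,3,6,1,20] for √118; ℓ=10 ⇒ convergent index 9
i=0: a=10 ⇒ p=10, q=1
…
i=2: a=6 ⇒ p=76, q=7
i=3: a=3 ⇒ p=239, q=22
…
i=5: a=10 ⇒ p=5779, q=532
i=6: a=2 ⇒ p=12112, q=1115
…
i=8: a=6 ⇒ p=264802, q=24377
i=9: a=1 ⇒ p=306917, q=28254
→ (306917, 28254).  Check: 306917²=94198044889, 118·28254²=94198044888, difference 1.

306917 28254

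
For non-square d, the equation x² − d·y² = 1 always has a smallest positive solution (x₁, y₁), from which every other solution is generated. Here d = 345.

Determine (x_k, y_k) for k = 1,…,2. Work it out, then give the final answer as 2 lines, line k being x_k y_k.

6761 364
91422241 4922008

√345 → a₀=18, period (1,1,2,1,6,1,2,1,1,36); ℓ=10 even so k=9
k=0  a_k=18  p_k/q_k = 18/1
…
k=2  a_k=1  p_k/q_k = 37/2
k=3  a_k=2  p_k/q_k = 93/5
…
k=6  a_k=1  p_k/q_k = 1003/54
…
k=8  a_k=1  p_k/q_k = 3882/209
k=9  a_k=1  p_k/q_k = 6761/364
→ (6761, 364).  Check: 6761²=45711121, 345·364²=45711120, difference 1.
(6761+364√345)^2 = 91422241 + 4922008√345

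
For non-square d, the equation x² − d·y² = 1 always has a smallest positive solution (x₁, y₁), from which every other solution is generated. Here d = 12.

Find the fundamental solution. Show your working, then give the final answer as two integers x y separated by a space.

7 2

√12 → a₀=3, period (2,6); ℓ=2 even so k=1
k=0  a_k=3  p_k/q_k = 3/1
k=1  a_k=2  p_k/q_k = 7/2
→ (7, 2).  Check: 7²=49, 12·2²=48, difference 1.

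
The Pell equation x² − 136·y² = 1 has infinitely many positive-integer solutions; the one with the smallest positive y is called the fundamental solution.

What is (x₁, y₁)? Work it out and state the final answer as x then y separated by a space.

[11; 1,1,1,22] for √136; ℓ=4 ⇒ convergent index 3
i=0: a=11 ⇒ p=11, q=1
i=1: a=1 ⇒ p=12, q=1
i=2: a=1 ⇒ p=23, q=2
i=3: a=1 ⇒ p=35, q=3
→ (35, 3).  Check: 35²=1225, 136·3²=1224, difference 1.

35 3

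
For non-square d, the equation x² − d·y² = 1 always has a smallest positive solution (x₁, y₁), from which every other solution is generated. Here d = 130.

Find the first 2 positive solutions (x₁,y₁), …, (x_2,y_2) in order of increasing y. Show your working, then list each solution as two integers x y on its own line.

6499 570
84474001 7408860

√130 → a₀=11, period (2,2,22); ℓ=3 odd so k=5
k=0  a_k=11  p_k/q_k = 11/1
…
k=3  a_k=22  p_k/q_k = 1277/112
k=4  a_k=2  p_k/q_k = 2611/229
k=5  a_k=2  p_k/q_k = 6499/570
fundamental: x₁=6499, y₁=570  (since 42237001 − 130·324900 = 1)
(x_2, y_2) = (6499·6499 + 130·570·570, 6499·570 + 570·6499) = (84474001, 7408860)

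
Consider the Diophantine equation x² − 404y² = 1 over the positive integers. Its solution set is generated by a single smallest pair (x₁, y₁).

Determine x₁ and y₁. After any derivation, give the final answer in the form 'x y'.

√404 = [20; 10,40, …], period ℓ=2 (even) → k=1
step 0: (20, 1)  from 20·(1,0) + (0,1)
step 1: (201, 10)  from 10·(20,1) + (1,0)
fundamental: x₁=201, y₁=10  (since 40401 − 404·100 = 1)

201 10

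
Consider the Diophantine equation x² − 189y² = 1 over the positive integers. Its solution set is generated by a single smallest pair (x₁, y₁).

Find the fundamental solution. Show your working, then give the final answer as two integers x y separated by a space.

√189 → a₀=13, period (1,2,1,26); ℓ=4 even so k=3
k=0  a_k=13  p_k/q_k = 13/1
k=1  a_k=1  p_k/q_k = 14/1
k=2  a_k=2  p_k/q_k = 41/3
k=3  a_k=1  p_k/q_k = 55/4
→ (55, 4).  Check: 55²=3025, 189·4²=3024, difference 1.

55 4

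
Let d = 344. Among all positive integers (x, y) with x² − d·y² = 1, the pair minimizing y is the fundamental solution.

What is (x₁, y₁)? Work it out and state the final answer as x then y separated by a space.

√344 → a₀=18, period (1,1,4,1,3,1,4,1,1,36); ℓ=10 even so k=9
step 0: (18, 1)  from 18·(1,0) + (0,1)
step 1: (19, 1)  from 1·(18,1) + (1,0)
…
step 3: (167, 9)  from 4·(37,2) + (19,1)
step 4: (204, 11)  from 1·(167,9) + (37,2)
step 5: (779, 42)  from 3·(204,11) + (167,9)
step 6: (983, 53)  from 1·(779,42) + (204,11)
step 7: (4711, 254)  from 4·(983,53) + (779,42)
step 8: (5694, 307)  from 1·(4711,254) + (983,53)
step 9: (10405, 561)  from 1·(5694,307) + (4711,254)
(x₁, y₁) = (10405, 561);  10405² − 344·561² = 1 ✓

10405 561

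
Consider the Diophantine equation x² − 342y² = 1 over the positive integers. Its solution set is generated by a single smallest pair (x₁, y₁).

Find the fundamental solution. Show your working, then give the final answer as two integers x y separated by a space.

√342 = [18; 2,36, …], period ℓ=2 (even) → k=1
a_0=18:  p_0=18·1+0=18,  q_0=18·0+1=1
a_1=2:  p_1=2·18+1=37,  q_1=2·1+0=2
fundamental: x₁=37, y₁=2  (since 1369 − 342·4 = 1)

37 2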